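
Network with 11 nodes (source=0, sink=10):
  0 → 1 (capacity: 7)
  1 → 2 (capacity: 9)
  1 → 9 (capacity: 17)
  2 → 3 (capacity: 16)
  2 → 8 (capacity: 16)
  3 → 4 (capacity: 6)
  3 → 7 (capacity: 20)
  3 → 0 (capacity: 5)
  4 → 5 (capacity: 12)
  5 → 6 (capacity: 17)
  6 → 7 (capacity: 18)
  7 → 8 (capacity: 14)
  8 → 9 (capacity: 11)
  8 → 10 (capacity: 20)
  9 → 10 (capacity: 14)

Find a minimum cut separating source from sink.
Min cut value = 7, edges: (0,1)

Min cut value: 7
Partition: S = [0], T = [1, 2, 3, 4, 5, 6, 7, 8, 9, 10]
Cut edges: (0,1)

By max-flow min-cut theorem, max flow = min cut = 7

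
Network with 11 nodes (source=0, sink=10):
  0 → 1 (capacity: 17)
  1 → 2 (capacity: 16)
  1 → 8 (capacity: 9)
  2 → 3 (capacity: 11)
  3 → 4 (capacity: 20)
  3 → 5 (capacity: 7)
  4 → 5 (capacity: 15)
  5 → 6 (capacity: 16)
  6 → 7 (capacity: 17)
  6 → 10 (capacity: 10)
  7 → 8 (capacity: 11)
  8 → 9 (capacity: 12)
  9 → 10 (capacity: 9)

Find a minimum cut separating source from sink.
Min cut value = 17, edges: (0,1)

Min cut value: 17
Partition: S = [0], T = [1, 2, 3, 4, 5, 6, 7, 8, 9, 10]
Cut edges: (0,1)

By max-flow min-cut theorem, max flow = min cut = 17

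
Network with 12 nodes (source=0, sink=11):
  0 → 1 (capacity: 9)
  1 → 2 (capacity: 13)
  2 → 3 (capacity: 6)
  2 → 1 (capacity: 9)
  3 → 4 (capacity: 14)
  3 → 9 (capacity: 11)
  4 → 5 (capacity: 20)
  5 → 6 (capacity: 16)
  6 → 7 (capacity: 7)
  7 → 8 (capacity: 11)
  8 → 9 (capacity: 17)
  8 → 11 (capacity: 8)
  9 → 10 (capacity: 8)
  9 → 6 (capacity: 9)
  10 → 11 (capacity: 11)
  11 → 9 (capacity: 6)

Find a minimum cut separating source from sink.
Min cut value = 6, edges: (2,3)

Min cut value: 6
Partition: S = [0, 1, 2], T = [3, 4, 5, 6, 7, 8, 9, 10, 11]
Cut edges: (2,3)

By max-flow min-cut theorem, max flow = min cut = 6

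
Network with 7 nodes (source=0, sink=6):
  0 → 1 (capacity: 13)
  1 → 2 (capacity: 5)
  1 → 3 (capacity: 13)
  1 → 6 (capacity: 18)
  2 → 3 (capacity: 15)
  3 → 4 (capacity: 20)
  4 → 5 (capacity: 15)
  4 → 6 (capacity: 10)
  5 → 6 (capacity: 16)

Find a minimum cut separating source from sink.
Min cut value = 13, edges: (0,1)

Min cut value: 13
Partition: S = [0], T = [1, 2, 3, 4, 5, 6]
Cut edges: (0,1)

By max-flow min-cut theorem, max flow = min cut = 13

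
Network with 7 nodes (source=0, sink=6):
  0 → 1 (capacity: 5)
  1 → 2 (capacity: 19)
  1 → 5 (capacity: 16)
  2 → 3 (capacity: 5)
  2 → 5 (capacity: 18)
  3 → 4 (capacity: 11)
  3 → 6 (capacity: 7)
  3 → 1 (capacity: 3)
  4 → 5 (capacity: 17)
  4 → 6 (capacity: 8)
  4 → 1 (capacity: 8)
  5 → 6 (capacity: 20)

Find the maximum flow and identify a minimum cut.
Max flow = 5, Min cut edges: (0,1)

Maximum flow: 5
Minimum cut: (0,1)
Partition: S = [0], T = [1, 2, 3, 4, 5, 6]

Max-flow min-cut theorem verified: both equal 5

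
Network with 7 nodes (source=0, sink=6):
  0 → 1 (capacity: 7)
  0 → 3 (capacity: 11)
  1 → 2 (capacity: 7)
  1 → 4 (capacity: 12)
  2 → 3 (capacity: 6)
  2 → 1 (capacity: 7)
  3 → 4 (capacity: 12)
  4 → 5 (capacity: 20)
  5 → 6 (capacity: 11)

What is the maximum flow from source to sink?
Maximum flow = 11

Max flow: 11

Flow assignment:
  0 → 3: 11/11
  3 → 4: 11/12
  4 → 5: 11/20
  5 → 6: 11/11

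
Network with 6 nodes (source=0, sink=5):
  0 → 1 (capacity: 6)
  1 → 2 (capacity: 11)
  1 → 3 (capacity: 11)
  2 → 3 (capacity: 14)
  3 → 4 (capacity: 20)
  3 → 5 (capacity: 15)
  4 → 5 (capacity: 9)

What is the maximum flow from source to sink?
Maximum flow = 6

Max flow: 6

Flow assignment:
  0 → 1: 6/6
  1 → 3: 6/11
  3 → 5: 6/15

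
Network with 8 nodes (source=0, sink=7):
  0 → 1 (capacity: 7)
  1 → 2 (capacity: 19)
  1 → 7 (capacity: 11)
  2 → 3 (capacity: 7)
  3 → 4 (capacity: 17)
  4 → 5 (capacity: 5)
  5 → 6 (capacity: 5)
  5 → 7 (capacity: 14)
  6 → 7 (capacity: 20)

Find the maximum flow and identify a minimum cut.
Max flow = 7, Min cut edges: (0,1)

Maximum flow: 7
Minimum cut: (0,1)
Partition: S = [0], T = [1, 2, 3, 4, 5, 6, 7]

Max-flow min-cut theorem verified: both equal 7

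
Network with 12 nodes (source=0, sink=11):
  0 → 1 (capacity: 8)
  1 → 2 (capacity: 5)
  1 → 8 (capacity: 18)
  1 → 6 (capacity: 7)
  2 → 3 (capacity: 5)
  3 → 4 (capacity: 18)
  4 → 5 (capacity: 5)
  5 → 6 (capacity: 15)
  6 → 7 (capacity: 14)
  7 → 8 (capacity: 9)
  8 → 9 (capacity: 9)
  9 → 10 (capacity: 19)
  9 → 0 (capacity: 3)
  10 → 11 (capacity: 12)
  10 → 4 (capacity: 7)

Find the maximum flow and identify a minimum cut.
Max flow = 8, Min cut edges: (0,1)

Maximum flow: 8
Minimum cut: (0,1)
Partition: S = [0], T = [1, 2, 3, 4, 5, 6, 7, 8, 9, 10, 11]

Max-flow min-cut theorem verified: both equal 8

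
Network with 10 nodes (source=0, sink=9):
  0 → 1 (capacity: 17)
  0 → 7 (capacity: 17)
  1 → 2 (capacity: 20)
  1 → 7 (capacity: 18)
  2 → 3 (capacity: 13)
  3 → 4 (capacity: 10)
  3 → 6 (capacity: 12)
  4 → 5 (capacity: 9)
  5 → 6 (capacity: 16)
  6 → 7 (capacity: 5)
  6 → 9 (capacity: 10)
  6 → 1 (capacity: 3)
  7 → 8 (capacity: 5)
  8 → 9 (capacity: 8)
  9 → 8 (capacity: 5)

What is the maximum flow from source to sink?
Maximum flow = 15

Max flow: 15

Flow assignment:
  0 → 1: 13/17
  0 → 7: 2/17
  1 → 2: 13/20
  2 → 3: 13/13
  3 → 4: 3/10
  3 → 6: 10/12
  4 → 5: 3/9
  5 → 6: 3/16
  6 → 7: 3/5
  6 → 9: 10/10
  7 → 8: 5/5
  8 → 9: 5/8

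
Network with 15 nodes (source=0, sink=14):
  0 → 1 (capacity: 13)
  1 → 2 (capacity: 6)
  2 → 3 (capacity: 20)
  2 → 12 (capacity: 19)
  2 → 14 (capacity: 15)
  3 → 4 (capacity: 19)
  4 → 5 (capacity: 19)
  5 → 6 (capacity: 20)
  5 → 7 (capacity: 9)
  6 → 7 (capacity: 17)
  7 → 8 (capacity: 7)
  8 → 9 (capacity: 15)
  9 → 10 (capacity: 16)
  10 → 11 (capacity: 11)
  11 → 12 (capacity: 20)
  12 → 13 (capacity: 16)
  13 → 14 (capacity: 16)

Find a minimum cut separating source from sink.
Min cut value = 6, edges: (1,2)

Min cut value: 6
Partition: S = [0, 1], T = [2, 3, 4, 5, 6, 7, 8, 9, 10, 11, 12, 13, 14]
Cut edges: (1,2)

By max-flow min-cut theorem, max flow = min cut = 6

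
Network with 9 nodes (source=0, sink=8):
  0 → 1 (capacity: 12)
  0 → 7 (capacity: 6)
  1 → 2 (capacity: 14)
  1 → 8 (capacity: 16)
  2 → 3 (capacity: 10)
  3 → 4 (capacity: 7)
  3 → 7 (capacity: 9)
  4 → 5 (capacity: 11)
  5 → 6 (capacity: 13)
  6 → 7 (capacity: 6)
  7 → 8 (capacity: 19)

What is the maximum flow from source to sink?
Maximum flow = 18

Max flow: 18

Flow assignment:
  0 → 1: 12/12
  0 → 7: 6/6
  1 → 8: 12/16
  7 → 8: 6/19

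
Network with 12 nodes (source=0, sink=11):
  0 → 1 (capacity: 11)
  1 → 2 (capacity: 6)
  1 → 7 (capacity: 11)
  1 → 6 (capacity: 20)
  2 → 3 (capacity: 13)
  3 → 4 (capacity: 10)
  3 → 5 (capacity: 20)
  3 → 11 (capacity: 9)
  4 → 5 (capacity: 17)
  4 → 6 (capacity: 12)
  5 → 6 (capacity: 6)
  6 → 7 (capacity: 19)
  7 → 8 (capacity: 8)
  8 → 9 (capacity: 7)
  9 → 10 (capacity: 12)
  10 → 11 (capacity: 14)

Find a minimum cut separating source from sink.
Min cut value = 11, edges: (0,1)

Min cut value: 11
Partition: S = [0], T = [1, 2, 3, 4, 5, 6, 7, 8, 9, 10, 11]
Cut edges: (0,1)

By max-flow min-cut theorem, max flow = min cut = 11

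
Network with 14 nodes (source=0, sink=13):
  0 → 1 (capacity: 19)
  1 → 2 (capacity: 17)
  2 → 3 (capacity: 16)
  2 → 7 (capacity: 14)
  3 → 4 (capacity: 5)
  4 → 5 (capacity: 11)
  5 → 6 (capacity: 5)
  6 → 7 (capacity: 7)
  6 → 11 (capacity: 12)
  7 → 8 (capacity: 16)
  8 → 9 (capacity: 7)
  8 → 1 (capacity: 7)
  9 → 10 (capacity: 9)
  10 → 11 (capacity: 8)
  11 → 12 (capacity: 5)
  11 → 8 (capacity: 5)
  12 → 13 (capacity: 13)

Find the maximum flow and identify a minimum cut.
Max flow = 5, Min cut edges: (11,12)

Maximum flow: 5
Minimum cut: (11,12)
Partition: S = [0, 1, 2, 3, 4, 5, 6, 7, 8, 9, 10, 11], T = [12, 13]

Max-flow min-cut theorem verified: both equal 5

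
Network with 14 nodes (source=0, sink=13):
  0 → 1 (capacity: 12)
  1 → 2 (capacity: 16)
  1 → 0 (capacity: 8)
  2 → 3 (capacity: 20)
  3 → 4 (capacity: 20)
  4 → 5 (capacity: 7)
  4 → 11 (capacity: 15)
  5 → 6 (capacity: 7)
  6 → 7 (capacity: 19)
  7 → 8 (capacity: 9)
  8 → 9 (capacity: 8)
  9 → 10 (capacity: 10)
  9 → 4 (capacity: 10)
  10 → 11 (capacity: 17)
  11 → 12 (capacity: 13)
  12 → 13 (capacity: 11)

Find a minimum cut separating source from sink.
Min cut value = 11, edges: (12,13)

Min cut value: 11
Partition: S = [0, 1, 2, 3, 4, 5, 6, 7, 8, 9, 10, 11, 12], T = [13]
Cut edges: (12,13)

By max-flow min-cut theorem, max flow = min cut = 11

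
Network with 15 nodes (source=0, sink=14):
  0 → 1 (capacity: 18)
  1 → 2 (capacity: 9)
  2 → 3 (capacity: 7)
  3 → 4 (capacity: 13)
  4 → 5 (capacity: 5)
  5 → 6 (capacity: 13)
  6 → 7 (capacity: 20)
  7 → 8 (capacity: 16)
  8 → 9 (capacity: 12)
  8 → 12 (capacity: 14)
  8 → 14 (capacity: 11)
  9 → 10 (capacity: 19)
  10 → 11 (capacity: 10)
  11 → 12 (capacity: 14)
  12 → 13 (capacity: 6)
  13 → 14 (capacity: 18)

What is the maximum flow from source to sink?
Maximum flow = 5

Max flow: 5

Flow assignment:
  0 → 1: 5/18
  1 → 2: 5/9
  2 → 3: 5/7
  3 → 4: 5/13
  4 → 5: 5/5
  5 → 6: 5/13
  6 → 7: 5/20
  7 → 8: 5/16
  8 → 14: 5/11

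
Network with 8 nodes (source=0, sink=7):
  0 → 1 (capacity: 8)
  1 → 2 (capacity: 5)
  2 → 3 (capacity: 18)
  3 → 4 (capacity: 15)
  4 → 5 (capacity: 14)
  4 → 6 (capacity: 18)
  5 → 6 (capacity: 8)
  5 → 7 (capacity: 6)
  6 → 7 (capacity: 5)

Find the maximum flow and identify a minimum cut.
Max flow = 5, Min cut edges: (1,2)

Maximum flow: 5
Minimum cut: (1,2)
Partition: S = [0, 1], T = [2, 3, 4, 5, 6, 7]

Max-flow min-cut theorem verified: both equal 5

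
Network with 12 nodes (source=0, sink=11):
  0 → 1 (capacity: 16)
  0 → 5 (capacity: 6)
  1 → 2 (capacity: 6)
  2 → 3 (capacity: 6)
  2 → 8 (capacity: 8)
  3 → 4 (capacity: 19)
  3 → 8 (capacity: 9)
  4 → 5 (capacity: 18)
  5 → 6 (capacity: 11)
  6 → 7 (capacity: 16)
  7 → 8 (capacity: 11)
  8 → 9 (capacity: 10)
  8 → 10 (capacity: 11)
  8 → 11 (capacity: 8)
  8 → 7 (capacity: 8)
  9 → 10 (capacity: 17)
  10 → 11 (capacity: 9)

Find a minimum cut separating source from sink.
Min cut value = 12, edges: (0,5), (1,2)

Min cut value: 12
Partition: S = [0, 1], T = [2, 3, 4, 5, 6, 7, 8, 9, 10, 11]
Cut edges: (0,5), (1,2)

By max-flow min-cut theorem, max flow = min cut = 12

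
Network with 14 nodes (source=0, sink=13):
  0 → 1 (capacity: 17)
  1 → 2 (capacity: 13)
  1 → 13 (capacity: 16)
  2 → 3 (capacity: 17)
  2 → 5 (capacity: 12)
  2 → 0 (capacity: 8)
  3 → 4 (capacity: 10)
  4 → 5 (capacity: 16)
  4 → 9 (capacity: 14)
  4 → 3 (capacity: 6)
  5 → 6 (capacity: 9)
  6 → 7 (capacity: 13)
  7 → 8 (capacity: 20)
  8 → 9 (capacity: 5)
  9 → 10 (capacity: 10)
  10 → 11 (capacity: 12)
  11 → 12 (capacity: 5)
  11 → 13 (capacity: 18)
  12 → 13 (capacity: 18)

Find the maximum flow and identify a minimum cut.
Max flow = 17, Min cut edges: (0,1)

Maximum flow: 17
Minimum cut: (0,1)
Partition: S = [0], T = [1, 2, 3, 4, 5, 6, 7, 8, 9, 10, 11, 12, 13]

Max-flow min-cut theorem verified: both equal 17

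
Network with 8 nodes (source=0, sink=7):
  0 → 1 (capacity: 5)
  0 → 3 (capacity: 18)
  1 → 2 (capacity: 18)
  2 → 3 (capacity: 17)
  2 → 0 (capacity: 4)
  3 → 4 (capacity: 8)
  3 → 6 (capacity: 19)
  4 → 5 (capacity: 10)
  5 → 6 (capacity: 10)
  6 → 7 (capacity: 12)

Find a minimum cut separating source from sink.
Min cut value = 12, edges: (6,7)

Min cut value: 12
Partition: S = [0, 1, 2, 3, 4, 5, 6], T = [7]
Cut edges: (6,7)

By max-flow min-cut theorem, max flow = min cut = 12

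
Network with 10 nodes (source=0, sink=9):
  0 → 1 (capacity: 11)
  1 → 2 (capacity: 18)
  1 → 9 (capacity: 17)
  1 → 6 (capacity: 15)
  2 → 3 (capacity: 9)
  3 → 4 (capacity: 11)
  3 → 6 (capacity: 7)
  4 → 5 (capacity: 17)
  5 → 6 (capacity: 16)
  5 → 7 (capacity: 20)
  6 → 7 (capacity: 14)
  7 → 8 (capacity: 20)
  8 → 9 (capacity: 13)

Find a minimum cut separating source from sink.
Min cut value = 11, edges: (0,1)

Min cut value: 11
Partition: S = [0], T = [1, 2, 3, 4, 5, 6, 7, 8, 9]
Cut edges: (0,1)

By max-flow min-cut theorem, max flow = min cut = 11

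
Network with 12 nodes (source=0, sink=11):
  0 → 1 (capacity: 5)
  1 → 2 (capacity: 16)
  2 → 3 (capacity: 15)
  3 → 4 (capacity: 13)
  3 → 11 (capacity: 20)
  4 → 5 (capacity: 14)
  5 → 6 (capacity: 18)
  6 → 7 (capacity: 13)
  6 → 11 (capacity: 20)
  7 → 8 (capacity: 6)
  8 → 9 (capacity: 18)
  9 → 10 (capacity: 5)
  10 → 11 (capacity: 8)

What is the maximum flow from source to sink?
Maximum flow = 5

Max flow: 5

Flow assignment:
  0 → 1: 5/5
  1 → 2: 5/16
  2 → 3: 5/15
  3 → 11: 5/20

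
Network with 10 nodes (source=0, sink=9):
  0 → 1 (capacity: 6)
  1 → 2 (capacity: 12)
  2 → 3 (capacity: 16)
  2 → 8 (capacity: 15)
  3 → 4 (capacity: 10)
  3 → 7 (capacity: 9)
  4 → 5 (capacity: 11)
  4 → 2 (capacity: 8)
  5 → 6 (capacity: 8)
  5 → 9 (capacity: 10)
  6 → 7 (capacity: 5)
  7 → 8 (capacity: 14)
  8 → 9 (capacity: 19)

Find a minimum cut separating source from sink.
Min cut value = 6, edges: (0,1)

Min cut value: 6
Partition: S = [0], T = [1, 2, 3, 4, 5, 6, 7, 8, 9]
Cut edges: (0,1)

By max-flow min-cut theorem, max flow = min cut = 6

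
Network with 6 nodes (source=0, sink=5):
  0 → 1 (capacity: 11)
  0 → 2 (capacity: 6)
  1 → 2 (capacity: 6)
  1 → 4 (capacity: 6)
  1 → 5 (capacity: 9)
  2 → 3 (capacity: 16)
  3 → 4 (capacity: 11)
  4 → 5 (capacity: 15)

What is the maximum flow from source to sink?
Maximum flow = 17

Max flow: 17

Flow assignment:
  0 → 1: 11/11
  0 → 2: 6/6
  1 → 4: 2/6
  1 → 5: 9/9
  2 → 3: 6/16
  3 → 4: 6/11
  4 → 5: 8/15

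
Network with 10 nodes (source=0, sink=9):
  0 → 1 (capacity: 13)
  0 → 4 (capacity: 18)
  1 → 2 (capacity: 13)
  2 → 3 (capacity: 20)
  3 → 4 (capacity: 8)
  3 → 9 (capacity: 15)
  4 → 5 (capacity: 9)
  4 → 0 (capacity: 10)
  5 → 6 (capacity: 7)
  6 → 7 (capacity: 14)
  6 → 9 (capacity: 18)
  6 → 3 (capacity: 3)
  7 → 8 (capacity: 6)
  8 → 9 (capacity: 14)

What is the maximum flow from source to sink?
Maximum flow = 20

Max flow: 20

Flow assignment:
  0 → 1: 13/13
  0 → 4: 7/18
  1 → 2: 13/13
  2 → 3: 13/20
  3 → 9: 13/15
  4 → 5: 7/9
  5 → 6: 7/7
  6 → 9: 7/18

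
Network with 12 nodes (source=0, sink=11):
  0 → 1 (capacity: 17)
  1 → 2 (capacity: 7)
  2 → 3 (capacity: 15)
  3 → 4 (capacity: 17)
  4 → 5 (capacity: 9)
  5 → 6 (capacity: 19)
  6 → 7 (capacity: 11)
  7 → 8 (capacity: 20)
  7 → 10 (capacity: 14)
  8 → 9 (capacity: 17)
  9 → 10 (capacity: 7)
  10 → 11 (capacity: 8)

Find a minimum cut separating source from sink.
Min cut value = 7, edges: (1,2)

Min cut value: 7
Partition: S = [0, 1], T = [2, 3, 4, 5, 6, 7, 8, 9, 10, 11]
Cut edges: (1,2)

By max-flow min-cut theorem, max flow = min cut = 7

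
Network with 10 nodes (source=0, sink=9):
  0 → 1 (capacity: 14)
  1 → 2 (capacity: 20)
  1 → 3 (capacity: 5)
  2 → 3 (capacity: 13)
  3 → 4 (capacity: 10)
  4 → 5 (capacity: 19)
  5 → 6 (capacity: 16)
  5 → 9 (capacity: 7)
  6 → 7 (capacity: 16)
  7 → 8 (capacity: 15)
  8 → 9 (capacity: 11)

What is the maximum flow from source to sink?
Maximum flow = 10

Max flow: 10

Flow assignment:
  0 → 1: 10/14
  1 → 2: 5/20
  1 → 3: 5/5
  2 → 3: 5/13
  3 → 4: 10/10
  4 → 5: 10/19
  5 → 6: 3/16
  5 → 9: 7/7
  6 → 7: 3/16
  7 → 8: 3/15
  8 → 9: 3/11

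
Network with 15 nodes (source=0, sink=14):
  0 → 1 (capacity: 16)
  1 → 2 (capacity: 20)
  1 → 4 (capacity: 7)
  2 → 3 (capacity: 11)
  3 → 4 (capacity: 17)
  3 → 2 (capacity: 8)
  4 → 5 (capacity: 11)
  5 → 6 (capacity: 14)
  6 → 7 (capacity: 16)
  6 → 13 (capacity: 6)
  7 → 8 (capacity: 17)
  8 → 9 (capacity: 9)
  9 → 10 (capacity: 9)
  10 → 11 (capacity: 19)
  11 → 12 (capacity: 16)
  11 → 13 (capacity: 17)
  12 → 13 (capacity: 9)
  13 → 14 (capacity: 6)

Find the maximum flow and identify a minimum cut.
Max flow = 6, Min cut edges: (13,14)

Maximum flow: 6
Minimum cut: (13,14)
Partition: S = [0, 1, 2, 3, 4, 5, 6, 7, 8, 9, 10, 11, 12, 13], T = [14]

Max-flow min-cut theorem verified: both equal 6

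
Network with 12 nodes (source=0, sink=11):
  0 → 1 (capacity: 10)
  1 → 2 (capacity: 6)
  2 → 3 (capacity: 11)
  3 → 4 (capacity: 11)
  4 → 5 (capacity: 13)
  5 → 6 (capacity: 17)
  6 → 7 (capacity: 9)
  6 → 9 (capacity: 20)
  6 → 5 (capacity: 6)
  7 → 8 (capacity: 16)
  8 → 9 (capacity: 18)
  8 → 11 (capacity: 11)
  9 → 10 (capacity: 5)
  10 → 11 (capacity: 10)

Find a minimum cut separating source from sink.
Min cut value = 6, edges: (1,2)

Min cut value: 6
Partition: S = [0, 1], T = [2, 3, 4, 5, 6, 7, 8, 9, 10, 11]
Cut edges: (1,2)

By max-flow min-cut theorem, max flow = min cut = 6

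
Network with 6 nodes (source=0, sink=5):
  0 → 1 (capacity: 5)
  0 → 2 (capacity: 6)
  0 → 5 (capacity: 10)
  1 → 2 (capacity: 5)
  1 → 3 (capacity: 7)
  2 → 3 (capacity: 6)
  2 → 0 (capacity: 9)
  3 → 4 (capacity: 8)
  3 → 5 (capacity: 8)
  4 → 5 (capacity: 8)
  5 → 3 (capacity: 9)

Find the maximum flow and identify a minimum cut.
Max flow = 21, Min cut edges: (0,1), (0,5), (2,3)

Maximum flow: 21
Minimum cut: (0,1), (0,5), (2,3)
Partition: S = [0, 2], T = [1, 3, 4, 5]

Max-flow min-cut theorem verified: both equal 21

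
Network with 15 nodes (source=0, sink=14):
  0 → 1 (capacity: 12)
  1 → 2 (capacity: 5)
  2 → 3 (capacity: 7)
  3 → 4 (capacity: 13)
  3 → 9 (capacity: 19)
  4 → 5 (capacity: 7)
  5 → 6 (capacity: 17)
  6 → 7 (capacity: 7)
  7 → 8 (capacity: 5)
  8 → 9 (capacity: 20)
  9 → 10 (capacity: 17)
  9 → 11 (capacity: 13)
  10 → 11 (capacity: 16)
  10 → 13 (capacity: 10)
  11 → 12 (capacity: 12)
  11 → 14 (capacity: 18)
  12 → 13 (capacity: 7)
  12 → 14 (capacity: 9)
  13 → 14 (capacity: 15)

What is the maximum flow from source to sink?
Maximum flow = 5

Max flow: 5

Flow assignment:
  0 → 1: 5/12
  1 → 2: 5/5
  2 → 3: 5/7
  3 → 9: 5/19
  9 → 11: 5/13
  11 → 14: 5/18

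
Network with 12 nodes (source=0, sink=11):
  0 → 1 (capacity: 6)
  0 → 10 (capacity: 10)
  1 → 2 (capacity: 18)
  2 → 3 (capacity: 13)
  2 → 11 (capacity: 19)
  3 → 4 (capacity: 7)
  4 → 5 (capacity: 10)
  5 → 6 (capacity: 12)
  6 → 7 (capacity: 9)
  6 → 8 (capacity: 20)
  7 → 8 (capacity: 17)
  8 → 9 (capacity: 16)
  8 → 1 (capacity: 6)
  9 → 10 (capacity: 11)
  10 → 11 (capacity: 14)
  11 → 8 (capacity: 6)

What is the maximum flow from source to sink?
Maximum flow = 16

Max flow: 16

Flow assignment:
  0 → 1: 6/6
  0 → 10: 10/10
  1 → 2: 6/18
  2 → 11: 6/19
  10 → 11: 10/14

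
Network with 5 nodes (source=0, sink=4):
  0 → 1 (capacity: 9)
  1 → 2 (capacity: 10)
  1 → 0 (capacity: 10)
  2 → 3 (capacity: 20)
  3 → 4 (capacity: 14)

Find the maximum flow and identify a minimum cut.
Max flow = 9, Min cut edges: (0,1)

Maximum flow: 9
Minimum cut: (0,1)
Partition: S = [0], T = [1, 2, 3, 4]

Max-flow min-cut theorem verified: both equal 9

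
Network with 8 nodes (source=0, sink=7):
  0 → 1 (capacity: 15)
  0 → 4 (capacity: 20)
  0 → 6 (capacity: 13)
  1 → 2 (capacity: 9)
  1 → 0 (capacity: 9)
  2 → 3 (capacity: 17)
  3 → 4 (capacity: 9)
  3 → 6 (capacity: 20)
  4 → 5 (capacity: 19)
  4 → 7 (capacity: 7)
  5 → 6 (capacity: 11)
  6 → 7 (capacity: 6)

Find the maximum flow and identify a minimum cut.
Max flow = 13, Min cut edges: (4,7), (6,7)

Maximum flow: 13
Minimum cut: (4,7), (6,7)
Partition: S = [0, 1, 2, 3, 4, 5, 6], T = [7]

Max-flow min-cut theorem verified: both equal 13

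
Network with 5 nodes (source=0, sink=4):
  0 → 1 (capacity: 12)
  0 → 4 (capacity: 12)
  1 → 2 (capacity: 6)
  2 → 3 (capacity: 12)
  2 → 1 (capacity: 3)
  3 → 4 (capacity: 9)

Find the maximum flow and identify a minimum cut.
Max flow = 18, Min cut edges: (0,4), (1,2)

Maximum flow: 18
Minimum cut: (0,4), (1,2)
Partition: S = [0, 1], T = [2, 3, 4]

Max-flow min-cut theorem verified: both equal 18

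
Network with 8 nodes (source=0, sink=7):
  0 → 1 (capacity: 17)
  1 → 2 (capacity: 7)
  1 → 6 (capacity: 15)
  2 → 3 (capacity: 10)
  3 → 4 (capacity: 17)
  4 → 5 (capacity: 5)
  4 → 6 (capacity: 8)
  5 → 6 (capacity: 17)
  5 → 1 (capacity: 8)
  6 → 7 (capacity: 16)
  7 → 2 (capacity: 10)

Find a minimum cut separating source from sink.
Min cut value = 16, edges: (6,7)

Min cut value: 16
Partition: S = [0, 1, 2, 3, 4, 5, 6], T = [7]
Cut edges: (6,7)

By max-flow min-cut theorem, max flow = min cut = 16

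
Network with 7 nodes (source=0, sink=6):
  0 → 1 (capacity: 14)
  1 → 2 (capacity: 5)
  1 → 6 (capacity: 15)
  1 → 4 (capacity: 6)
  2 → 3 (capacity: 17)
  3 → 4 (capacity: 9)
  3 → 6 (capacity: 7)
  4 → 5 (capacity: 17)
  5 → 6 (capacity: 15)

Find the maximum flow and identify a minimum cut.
Max flow = 14, Min cut edges: (0,1)

Maximum flow: 14
Minimum cut: (0,1)
Partition: S = [0], T = [1, 2, 3, 4, 5, 6]

Max-flow min-cut theorem verified: both equal 14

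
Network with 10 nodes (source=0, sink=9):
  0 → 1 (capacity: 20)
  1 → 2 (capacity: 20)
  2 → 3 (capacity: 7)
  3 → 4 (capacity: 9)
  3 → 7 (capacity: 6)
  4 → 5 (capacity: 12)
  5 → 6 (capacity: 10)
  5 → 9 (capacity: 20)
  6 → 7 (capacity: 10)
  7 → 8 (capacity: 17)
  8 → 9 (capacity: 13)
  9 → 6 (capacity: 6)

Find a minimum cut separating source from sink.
Min cut value = 7, edges: (2,3)

Min cut value: 7
Partition: S = [0, 1, 2], T = [3, 4, 5, 6, 7, 8, 9]
Cut edges: (2,3)

By max-flow min-cut theorem, max flow = min cut = 7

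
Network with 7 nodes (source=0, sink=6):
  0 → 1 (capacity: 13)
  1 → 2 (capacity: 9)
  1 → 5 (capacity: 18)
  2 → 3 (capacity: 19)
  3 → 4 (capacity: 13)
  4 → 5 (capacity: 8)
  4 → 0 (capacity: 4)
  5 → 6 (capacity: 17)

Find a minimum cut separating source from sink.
Min cut value = 13, edges: (0,1)

Min cut value: 13
Partition: S = [0], T = [1, 2, 3, 4, 5, 6]
Cut edges: (0,1)

By max-flow min-cut theorem, max flow = min cut = 13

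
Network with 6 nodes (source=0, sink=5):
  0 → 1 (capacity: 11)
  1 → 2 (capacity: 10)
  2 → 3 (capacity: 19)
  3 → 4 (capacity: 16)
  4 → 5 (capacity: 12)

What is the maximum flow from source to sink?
Maximum flow = 10

Max flow: 10

Flow assignment:
  0 → 1: 10/11
  1 → 2: 10/10
  2 → 3: 10/19
  3 → 4: 10/16
  4 → 5: 10/12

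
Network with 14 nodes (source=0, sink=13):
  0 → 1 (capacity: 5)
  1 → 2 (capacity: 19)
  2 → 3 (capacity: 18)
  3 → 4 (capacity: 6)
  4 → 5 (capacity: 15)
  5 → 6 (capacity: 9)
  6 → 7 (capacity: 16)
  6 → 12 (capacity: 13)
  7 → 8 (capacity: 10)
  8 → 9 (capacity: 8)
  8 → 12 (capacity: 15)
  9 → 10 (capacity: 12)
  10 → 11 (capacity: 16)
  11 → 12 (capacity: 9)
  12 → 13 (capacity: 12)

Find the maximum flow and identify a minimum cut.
Max flow = 5, Min cut edges: (0,1)

Maximum flow: 5
Minimum cut: (0,1)
Partition: S = [0], T = [1, 2, 3, 4, 5, 6, 7, 8, 9, 10, 11, 12, 13]

Max-flow min-cut theorem verified: both equal 5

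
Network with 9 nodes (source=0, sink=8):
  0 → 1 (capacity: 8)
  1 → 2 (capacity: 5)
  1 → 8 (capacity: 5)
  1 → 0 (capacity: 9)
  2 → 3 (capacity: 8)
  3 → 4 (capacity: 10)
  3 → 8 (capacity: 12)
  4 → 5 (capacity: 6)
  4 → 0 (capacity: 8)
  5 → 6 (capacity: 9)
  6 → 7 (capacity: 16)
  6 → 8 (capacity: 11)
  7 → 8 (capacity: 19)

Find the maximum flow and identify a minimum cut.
Max flow = 8, Min cut edges: (0,1)

Maximum flow: 8
Minimum cut: (0,1)
Partition: S = [0], T = [1, 2, 3, 4, 5, 6, 7, 8]

Max-flow min-cut theorem verified: both equal 8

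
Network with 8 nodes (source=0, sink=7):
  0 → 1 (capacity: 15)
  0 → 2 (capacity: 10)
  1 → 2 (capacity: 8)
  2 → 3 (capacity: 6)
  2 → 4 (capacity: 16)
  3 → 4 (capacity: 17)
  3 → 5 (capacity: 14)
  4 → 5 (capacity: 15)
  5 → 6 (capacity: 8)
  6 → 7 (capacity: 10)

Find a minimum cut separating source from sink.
Min cut value = 8, edges: (5,6)

Min cut value: 8
Partition: S = [0, 1, 2, 3, 4, 5], T = [6, 7]
Cut edges: (5,6)

By max-flow min-cut theorem, max flow = min cut = 8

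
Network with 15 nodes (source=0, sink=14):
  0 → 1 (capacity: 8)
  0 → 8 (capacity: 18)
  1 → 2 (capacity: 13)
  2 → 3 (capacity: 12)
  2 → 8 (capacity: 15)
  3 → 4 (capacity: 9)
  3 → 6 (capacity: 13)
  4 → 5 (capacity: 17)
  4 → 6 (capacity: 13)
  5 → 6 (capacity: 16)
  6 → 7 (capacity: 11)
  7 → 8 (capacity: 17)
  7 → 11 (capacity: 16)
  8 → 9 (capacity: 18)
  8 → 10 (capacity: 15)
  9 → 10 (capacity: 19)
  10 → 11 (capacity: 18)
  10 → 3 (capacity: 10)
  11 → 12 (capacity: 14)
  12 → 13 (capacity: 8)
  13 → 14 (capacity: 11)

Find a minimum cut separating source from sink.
Min cut value = 8, edges: (12,13)

Min cut value: 8
Partition: S = [0, 1, 2, 3, 4, 5, 6, 7, 8, 9, 10, 11, 12], T = [13, 14]
Cut edges: (12,13)

By max-flow min-cut theorem, max flow = min cut = 8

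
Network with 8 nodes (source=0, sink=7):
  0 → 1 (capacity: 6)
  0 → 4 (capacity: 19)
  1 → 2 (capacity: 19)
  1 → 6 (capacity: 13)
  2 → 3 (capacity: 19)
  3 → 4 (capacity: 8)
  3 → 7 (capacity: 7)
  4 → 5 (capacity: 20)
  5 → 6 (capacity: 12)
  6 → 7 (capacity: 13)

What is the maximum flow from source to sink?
Maximum flow = 18

Max flow: 18

Flow assignment:
  0 → 1: 6/6
  0 → 4: 12/19
  1 → 2: 5/19
  1 → 6: 1/13
  2 → 3: 5/19
  3 → 7: 5/7
  4 → 5: 12/20
  5 → 6: 12/12
  6 → 7: 13/13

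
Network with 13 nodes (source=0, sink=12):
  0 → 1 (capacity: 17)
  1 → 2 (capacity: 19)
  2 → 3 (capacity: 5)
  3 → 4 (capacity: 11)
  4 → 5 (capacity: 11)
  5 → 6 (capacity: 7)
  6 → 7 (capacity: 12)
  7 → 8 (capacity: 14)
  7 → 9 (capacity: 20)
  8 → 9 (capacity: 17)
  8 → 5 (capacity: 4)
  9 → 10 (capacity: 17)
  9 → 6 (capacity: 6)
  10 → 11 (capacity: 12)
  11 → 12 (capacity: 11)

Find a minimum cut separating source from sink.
Min cut value = 5, edges: (2,3)

Min cut value: 5
Partition: S = [0, 1, 2], T = [3, 4, 5, 6, 7, 8, 9, 10, 11, 12]
Cut edges: (2,3)

By max-flow min-cut theorem, max flow = min cut = 5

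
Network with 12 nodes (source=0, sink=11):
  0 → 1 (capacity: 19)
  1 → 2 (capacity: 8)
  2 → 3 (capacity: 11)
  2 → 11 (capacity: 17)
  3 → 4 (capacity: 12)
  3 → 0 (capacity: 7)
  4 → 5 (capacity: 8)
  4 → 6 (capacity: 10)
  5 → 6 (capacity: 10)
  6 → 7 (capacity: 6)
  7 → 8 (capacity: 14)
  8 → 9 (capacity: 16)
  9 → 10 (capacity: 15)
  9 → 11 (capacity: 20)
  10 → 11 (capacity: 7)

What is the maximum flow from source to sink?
Maximum flow = 8

Max flow: 8

Flow assignment:
  0 → 1: 8/19
  1 → 2: 8/8
  2 → 11: 8/17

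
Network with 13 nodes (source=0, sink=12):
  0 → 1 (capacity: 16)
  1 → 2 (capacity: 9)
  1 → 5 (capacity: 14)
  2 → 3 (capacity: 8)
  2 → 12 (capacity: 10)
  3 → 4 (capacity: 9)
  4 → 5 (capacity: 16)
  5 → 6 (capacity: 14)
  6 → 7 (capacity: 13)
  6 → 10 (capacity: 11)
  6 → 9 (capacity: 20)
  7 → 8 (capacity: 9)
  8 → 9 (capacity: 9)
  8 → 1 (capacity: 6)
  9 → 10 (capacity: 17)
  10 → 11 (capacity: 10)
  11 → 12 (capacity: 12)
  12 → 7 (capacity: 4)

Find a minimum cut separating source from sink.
Min cut value = 16, edges: (0,1)

Min cut value: 16
Partition: S = [0], T = [1, 2, 3, 4, 5, 6, 7, 8, 9, 10, 11, 12]
Cut edges: (0,1)

By max-flow min-cut theorem, max flow = min cut = 16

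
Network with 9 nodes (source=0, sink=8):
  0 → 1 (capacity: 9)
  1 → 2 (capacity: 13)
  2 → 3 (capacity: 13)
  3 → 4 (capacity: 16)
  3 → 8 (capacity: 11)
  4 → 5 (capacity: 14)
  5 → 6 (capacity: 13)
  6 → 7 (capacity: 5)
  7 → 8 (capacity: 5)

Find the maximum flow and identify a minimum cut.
Max flow = 9, Min cut edges: (0,1)

Maximum flow: 9
Minimum cut: (0,1)
Partition: S = [0], T = [1, 2, 3, 4, 5, 6, 7, 8]

Max-flow min-cut theorem verified: both equal 9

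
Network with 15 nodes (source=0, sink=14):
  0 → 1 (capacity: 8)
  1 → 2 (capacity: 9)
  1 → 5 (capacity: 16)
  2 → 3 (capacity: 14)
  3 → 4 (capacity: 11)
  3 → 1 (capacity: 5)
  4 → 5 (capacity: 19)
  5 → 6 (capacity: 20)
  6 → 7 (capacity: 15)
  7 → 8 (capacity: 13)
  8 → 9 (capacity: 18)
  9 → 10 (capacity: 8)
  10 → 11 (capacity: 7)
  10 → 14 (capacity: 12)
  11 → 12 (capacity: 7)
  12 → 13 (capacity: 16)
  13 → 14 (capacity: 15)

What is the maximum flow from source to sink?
Maximum flow = 8

Max flow: 8

Flow assignment:
  0 → 1: 8/8
  1 → 5: 8/16
  5 → 6: 8/20
  6 → 7: 8/15
  7 → 8: 8/13
  8 → 9: 8/18
  9 → 10: 8/8
  10 → 14: 8/12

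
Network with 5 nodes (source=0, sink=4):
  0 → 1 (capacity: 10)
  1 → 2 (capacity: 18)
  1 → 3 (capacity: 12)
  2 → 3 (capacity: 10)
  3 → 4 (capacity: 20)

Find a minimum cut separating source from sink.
Min cut value = 10, edges: (0,1)

Min cut value: 10
Partition: S = [0], T = [1, 2, 3, 4]
Cut edges: (0,1)

By max-flow min-cut theorem, max flow = min cut = 10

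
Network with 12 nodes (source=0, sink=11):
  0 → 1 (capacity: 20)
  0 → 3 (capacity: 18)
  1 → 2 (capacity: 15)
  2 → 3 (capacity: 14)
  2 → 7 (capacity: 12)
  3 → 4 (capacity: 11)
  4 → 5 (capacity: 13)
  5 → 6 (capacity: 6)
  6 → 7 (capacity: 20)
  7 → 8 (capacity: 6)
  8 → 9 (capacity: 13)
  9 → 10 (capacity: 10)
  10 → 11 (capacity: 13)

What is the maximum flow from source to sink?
Maximum flow = 6

Max flow: 6

Flow assignment:
  0 → 3: 6/18
  3 → 4: 6/11
  4 → 5: 6/13
  5 → 6: 6/6
  6 → 7: 6/20
  7 → 8: 6/6
  8 → 9: 6/13
  9 → 10: 6/10
  10 → 11: 6/13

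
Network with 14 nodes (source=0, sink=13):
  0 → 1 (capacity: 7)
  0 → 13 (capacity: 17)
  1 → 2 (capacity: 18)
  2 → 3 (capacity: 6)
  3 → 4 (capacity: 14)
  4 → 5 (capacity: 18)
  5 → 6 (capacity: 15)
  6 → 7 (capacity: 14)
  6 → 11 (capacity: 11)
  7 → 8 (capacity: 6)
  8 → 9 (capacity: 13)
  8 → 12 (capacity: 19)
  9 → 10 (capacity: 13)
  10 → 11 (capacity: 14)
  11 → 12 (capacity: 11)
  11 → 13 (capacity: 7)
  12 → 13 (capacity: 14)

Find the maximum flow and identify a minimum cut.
Max flow = 23, Min cut edges: (0,13), (2,3)

Maximum flow: 23
Minimum cut: (0,13), (2,3)
Partition: S = [0, 1, 2], T = [3, 4, 5, 6, 7, 8, 9, 10, 11, 12, 13]

Max-flow min-cut theorem verified: both equal 23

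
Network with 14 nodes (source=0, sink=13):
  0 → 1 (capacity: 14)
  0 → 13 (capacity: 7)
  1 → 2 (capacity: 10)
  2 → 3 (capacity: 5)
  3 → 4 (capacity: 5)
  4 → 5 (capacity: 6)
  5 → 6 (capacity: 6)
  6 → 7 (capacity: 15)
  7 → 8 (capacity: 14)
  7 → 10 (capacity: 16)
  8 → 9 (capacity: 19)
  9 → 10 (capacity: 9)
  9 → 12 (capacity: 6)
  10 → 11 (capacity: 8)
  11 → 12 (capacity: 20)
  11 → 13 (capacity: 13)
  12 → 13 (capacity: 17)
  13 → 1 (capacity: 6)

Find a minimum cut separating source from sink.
Min cut value = 12, edges: (0,13), (3,4)

Min cut value: 12
Partition: S = [0, 1, 2, 3], T = [4, 5, 6, 7, 8, 9, 10, 11, 12, 13]
Cut edges: (0,13), (3,4)

By max-flow min-cut theorem, max flow = min cut = 12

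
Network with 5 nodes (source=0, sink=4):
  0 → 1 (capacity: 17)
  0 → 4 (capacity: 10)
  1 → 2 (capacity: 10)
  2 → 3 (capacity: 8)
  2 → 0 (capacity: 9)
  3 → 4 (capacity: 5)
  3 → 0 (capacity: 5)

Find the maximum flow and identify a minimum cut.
Max flow = 15, Min cut edges: (0,4), (3,4)

Maximum flow: 15
Minimum cut: (0,4), (3,4)
Partition: S = [0, 1, 2, 3], T = [4]

Max-flow min-cut theorem verified: both equal 15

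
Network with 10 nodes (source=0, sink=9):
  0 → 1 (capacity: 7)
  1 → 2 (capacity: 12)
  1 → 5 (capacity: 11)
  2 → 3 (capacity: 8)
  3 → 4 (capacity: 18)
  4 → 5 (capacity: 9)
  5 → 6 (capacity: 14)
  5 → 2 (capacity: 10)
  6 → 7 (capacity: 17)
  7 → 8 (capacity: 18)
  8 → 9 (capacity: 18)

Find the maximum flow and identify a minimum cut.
Max flow = 7, Min cut edges: (0,1)

Maximum flow: 7
Minimum cut: (0,1)
Partition: S = [0], T = [1, 2, 3, 4, 5, 6, 7, 8, 9]

Max-flow min-cut theorem verified: both equal 7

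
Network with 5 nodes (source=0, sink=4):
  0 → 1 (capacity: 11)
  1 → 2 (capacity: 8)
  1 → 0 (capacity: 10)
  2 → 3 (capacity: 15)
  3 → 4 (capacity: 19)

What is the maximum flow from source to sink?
Maximum flow = 8

Max flow: 8

Flow assignment:
  0 → 1: 8/11
  1 → 2: 8/8
  2 → 3: 8/15
  3 → 4: 8/19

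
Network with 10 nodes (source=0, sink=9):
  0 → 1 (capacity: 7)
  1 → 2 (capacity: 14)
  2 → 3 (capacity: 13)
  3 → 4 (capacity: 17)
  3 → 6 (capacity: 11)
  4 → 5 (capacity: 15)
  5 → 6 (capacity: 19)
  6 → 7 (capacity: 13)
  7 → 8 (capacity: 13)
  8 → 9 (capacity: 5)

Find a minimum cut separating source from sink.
Min cut value = 5, edges: (8,9)

Min cut value: 5
Partition: S = [0, 1, 2, 3, 4, 5, 6, 7, 8], T = [9]
Cut edges: (8,9)

By max-flow min-cut theorem, max flow = min cut = 5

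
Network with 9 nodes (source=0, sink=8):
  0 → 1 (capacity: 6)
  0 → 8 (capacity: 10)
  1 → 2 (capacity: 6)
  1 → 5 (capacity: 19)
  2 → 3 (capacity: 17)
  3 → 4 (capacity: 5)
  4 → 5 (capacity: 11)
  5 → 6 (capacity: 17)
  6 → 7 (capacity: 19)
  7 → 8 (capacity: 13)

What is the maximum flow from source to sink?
Maximum flow = 16

Max flow: 16

Flow assignment:
  0 → 1: 6/6
  0 → 8: 10/10
  1 → 5: 6/19
  5 → 6: 6/17
  6 → 7: 6/19
  7 → 8: 6/13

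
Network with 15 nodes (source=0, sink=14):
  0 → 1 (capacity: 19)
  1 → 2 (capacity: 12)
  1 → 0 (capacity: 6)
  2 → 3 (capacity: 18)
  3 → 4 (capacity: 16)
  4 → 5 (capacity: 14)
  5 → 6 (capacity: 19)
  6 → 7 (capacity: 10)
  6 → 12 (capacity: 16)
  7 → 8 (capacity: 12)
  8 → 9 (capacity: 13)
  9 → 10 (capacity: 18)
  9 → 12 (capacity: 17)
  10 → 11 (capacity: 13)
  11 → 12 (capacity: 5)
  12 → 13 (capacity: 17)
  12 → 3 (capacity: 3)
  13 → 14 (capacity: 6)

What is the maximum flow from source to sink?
Maximum flow = 6

Max flow: 6

Flow assignment:
  0 → 1: 6/19
  1 → 2: 6/12
  2 → 3: 6/18
  3 → 4: 9/16
  4 → 5: 9/14
  5 → 6: 9/19
  6 → 12: 9/16
  12 → 13: 6/17
  12 → 3: 3/3
  13 → 14: 6/6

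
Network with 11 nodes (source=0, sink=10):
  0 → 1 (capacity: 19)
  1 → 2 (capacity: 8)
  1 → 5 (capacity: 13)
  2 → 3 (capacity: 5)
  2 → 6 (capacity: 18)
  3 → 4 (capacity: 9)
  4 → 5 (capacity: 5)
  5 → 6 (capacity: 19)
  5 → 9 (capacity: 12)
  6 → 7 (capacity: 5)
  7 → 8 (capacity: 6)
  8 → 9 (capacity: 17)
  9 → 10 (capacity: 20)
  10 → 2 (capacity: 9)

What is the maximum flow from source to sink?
Maximum flow = 17

Max flow: 17

Flow assignment:
  0 → 1: 17/19
  1 → 2: 4/8
  1 → 5: 13/13
  2 → 6: 4/18
  5 → 6: 1/19
  5 → 9: 12/12
  6 → 7: 5/5
  7 → 8: 5/6
  8 → 9: 5/17
  9 → 10: 17/20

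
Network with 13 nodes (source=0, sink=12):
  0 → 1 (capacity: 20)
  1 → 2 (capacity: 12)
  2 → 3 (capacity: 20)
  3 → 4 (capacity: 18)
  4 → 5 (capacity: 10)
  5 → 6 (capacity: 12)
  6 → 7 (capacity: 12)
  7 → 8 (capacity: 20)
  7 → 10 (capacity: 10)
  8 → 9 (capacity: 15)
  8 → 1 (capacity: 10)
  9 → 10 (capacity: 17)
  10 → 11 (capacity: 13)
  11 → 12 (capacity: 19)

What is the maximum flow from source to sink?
Maximum flow = 10

Max flow: 10

Flow assignment:
  0 → 1: 10/20
  1 → 2: 10/12
  2 → 3: 10/20
  3 → 4: 10/18
  4 → 5: 10/10
  5 → 6: 10/12
  6 → 7: 10/12
  7 → 10: 10/10
  10 → 11: 10/13
  11 → 12: 10/19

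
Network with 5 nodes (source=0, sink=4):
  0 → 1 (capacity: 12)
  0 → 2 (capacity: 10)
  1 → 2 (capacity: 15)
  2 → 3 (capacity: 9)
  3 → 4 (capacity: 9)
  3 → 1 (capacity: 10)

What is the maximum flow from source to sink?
Maximum flow = 9

Max flow: 9

Flow assignment:
  0 → 1: 9/12
  1 → 2: 9/15
  2 → 3: 9/9
  3 → 4: 9/9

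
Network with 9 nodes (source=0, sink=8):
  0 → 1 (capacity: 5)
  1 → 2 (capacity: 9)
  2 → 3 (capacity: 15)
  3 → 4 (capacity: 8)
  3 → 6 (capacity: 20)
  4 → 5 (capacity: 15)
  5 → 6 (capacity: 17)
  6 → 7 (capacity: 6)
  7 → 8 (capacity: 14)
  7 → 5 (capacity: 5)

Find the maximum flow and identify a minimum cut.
Max flow = 5, Min cut edges: (0,1)

Maximum flow: 5
Minimum cut: (0,1)
Partition: S = [0], T = [1, 2, 3, 4, 5, 6, 7, 8]

Max-flow min-cut theorem verified: both equal 5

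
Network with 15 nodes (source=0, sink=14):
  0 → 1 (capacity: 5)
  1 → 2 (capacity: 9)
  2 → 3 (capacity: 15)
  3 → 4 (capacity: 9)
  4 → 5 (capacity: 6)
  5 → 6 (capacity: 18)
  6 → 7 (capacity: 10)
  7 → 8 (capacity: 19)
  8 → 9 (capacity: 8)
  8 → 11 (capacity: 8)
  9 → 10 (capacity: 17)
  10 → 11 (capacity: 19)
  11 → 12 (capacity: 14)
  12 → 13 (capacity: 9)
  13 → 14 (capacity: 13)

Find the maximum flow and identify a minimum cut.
Max flow = 5, Min cut edges: (0,1)

Maximum flow: 5
Minimum cut: (0,1)
Partition: S = [0], T = [1, 2, 3, 4, 5, 6, 7, 8, 9, 10, 11, 12, 13, 14]

Max-flow min-cut theorem verified: both equal 5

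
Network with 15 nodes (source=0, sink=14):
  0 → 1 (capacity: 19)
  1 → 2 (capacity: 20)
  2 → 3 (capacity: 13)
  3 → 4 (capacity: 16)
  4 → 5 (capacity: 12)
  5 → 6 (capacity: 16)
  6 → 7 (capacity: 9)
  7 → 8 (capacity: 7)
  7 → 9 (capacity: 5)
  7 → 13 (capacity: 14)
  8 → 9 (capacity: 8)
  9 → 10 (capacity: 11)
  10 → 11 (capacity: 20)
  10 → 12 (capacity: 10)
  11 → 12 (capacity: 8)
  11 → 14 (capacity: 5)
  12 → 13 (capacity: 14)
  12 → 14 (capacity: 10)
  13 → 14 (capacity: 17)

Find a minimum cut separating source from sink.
Min cut value = 9, edges: (6,7)

Min cut value: 9
Partition: S = [0, 1, 2, 3, 4, 5, 6], T = [7, 8, 9, 10, 11, 12, 13, 14]
Cut edges: (6,7)

By max-flow min-cut theorem, max flow = min cut = 9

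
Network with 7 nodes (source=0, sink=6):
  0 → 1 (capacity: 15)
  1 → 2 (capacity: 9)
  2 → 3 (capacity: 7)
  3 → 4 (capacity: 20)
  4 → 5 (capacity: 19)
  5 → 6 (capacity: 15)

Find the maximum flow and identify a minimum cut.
Max flow = 7, Min cut edges: (2,3)

Maximum flow: 7
Minimum cut: (2,3)
Partition: S = [0, 1, 2], T = [3, 4, 5, 6]

Max-flow min-cut theorem verified: both equal 7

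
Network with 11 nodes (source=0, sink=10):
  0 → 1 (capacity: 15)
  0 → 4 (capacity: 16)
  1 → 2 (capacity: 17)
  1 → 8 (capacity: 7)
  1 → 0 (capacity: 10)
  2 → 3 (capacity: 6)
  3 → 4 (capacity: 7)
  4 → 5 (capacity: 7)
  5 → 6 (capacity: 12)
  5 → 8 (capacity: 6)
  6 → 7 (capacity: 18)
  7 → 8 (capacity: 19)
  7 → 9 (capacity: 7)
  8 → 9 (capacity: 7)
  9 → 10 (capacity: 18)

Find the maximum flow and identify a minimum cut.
Max flow = 14, Min cut edges: (7,9), (8,9)

Maximum flow: 14
Minimum cut: (7,9), (8,9)
Partition: S = [0, 1, 2, 3, 4, 5, 6, 7, 8], T = [9, 10]

Max-flow min-cut theorem verified: both equal 14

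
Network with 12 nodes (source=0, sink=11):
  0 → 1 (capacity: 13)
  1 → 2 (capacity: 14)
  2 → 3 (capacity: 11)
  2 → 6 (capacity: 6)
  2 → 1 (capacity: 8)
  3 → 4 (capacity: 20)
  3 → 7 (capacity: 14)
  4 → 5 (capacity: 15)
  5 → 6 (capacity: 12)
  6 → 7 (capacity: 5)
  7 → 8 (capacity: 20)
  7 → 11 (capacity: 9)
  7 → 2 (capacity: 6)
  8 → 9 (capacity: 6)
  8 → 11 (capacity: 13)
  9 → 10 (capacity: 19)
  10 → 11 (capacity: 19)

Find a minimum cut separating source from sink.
Min cut value = 13, edges: (0,1)

Min cut value: 13
Partition: S = [0], T = [1, 2, 3, 4, 5, 6, 7, 8, 9, 10, 11]
Cut edges: (0,1)

By max-flow min-cut theorem, max flow = min cut = 13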